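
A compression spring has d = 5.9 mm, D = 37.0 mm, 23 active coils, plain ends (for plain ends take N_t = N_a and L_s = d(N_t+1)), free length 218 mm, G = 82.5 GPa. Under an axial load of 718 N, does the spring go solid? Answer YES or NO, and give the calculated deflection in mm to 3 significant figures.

k = Gd⁴/(8D³N_a) = (82.5×10³)(5.9⁴)/(8·37.0³·23) = 10.726 N/mm
N_t = 23; L_s = 5.9·24 = 141.6 mm; δ_solid = L₀ − L_s = 218 − 141.6 = 76.4 mm
δ = F/k = 718/10.726 = 66.94 mm
δ < δ_solid → spring does not go solid

NO, δ = 66.9 mm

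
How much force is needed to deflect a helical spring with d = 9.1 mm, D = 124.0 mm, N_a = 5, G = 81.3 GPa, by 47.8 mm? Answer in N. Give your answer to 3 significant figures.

k = Gd⁴/(8D³N_a) = (81.3×10³)(9.1⁴)/(8·124.0³·5) = 7.3102 N/mm
F = k·δ = 7.3102 × 47.8 = 349.43 N

349 N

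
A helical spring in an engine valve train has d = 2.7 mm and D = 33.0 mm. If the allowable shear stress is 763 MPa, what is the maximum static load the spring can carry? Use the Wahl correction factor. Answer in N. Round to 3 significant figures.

C = D/d = 33.0/2.7 = 12.2222
K_W = (4C−1)/(4C−4) + 0.615/C = 47.889/44.889 + 0.0503 = 1.1171
τ_max = K·8FD/(πd³) → F_max = τ_allow·πd³/(8DK)
F_max = 763·π·2.7³/(8·33.0·1.1171) = 47181/294.93 = 159.97 N

160 N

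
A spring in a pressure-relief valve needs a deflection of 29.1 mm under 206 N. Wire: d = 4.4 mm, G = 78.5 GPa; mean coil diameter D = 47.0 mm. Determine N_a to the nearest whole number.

Required rate k = F/δ = 206/29.1 = 7.079 N/mm
N_a = Gd⁴/(8D³k) = (78.5×10³ × 4.4⁴)/(8 × 47.0³ × 7.079)
    = 2.94226e+07 / 5.87974e+06 = 5.004 → 5 coils

5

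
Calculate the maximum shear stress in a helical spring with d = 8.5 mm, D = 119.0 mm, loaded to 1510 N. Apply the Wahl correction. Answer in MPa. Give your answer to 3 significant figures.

821 MPa

Spring index C = D/d = 119.0/8.5 = 14.0000
K_W = (4C−1)/(4C−4) + 0.615/C = 55.000/52.000 + 0.0439 = 1.1016
τ₀ = 8FD/(πd³) = 8·1510·119.0/(π·8.5³) = 1.43752e+06/1929.3 = 745.09 MPa
τ_max = K·τ₀ = 1.1016 × 745.09 = 820.8 MPa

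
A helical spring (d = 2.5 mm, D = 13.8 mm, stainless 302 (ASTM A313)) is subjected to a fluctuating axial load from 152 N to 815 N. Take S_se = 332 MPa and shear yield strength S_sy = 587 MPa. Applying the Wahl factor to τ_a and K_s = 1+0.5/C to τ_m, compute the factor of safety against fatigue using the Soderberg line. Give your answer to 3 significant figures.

0.205

C = D/d = 13.8/2.5 = 5.5200; K_W = (4C−1)/(4C−4)+0.615/C = 1.2773; K_s = 1+0.5/C = 1.0906
F_a = (F_max−F_min)/2 = 331.5 N; F_m = (F_max+F_min)/2 = 483.5 N
τ_a = K_W·8F_aD/(πd³) = 1.2773 × 745.56 = 952.34 MPa
τ_m = K_s·8F_mD/(πd³) = 1.0906 × 1087.4 = 1185.9 MPa
Soderberg: 1/n_f = τ_a/S_se + τ_m/S_sy = 952.34/332 + 1185.9/587 = 2.86848 + 2.02030 = 4.8888
n_f = 1/4.8888 = 0.2046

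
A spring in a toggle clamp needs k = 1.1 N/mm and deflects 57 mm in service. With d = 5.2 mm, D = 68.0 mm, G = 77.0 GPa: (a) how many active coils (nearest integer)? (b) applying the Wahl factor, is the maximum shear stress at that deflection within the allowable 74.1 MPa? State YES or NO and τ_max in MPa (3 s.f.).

(a) 20 coils; (b) NO, τ_max = 87.1 MPa

N_a = Gd⁴/(8D³k) = (77.0×10³)(5.2⁴)/(8·68.0³·1.1) = 20.35 → N_a = 20
Actual rate k = Gd⁴/(8D³·20) = 1.1191 N/mm
Working load F = kδ = 1.1191·57 = 63.787 N
C = 68.0/5.2 = 13.0769; K_W = (4C−1)/(4C−4)+0.615/C = 1.1091
τ_max = K_W·8FD/(πd³) = 1.1091·78.555 = 87.127 MPa
τ_max > 74.1 MPa → exceeds allowable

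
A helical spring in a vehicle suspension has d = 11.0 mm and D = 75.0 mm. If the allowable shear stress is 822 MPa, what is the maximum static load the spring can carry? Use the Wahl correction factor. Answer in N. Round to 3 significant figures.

4700 N

C = D/d = 75.0/11.0 = 6.8182
K_W = (4C−1)/(4C−4) + 0.615/C = 26.273/23.273 + 0.0902 = 1.2191
τ_max = K·8FD/(πd³) → F_max = τ_allow·πd³/(8DK)
F_max = 822·π·11.0³/(8·75.0·1.2191) = 3.4372e+06/731.46 = 4699 N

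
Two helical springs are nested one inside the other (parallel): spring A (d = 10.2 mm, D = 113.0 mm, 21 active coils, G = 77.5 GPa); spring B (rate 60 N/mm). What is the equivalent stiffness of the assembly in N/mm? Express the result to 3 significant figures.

63.5 N/mm

k_A = Gd⁴/(8D³N_a) = (77.5×10³)(10.2⁴)/(8·113.0³·21) = 3.4607 N/mm
Parallel: k_eq = 3.4607 + 60 = 63.461 N/mm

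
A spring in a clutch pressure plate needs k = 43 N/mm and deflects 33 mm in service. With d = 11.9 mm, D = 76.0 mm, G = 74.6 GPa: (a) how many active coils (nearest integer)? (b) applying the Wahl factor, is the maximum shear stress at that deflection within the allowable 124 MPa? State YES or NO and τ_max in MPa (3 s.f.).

(a) 10 coils; (b) NO, τ_max = 199 MPa

N_a = Gd⁴/(8D³k) = (74.6×10³)(11.9⁴)/(8·76.0³·43) = 9.907 → N_a = 10
Actual rate k = Gd⁴/(8D³·10) = 42.599 N/mm
Working load F = kδ = 42.599·33 = 1405.8 N
C = 76.0/11.9 = 6.3866; K_W = (4C−1)/(4C−4)+0.615/C = 1.2355
τ_max = K_W·8FD/(πd³) = 1.2355·161.44 = 199.47 MPa
τ_max > 124 MPa → exceeds allowable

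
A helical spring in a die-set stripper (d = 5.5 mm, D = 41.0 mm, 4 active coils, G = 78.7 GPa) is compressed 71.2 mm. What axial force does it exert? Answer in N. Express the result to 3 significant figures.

k = Gd⁴/(8D³N_a) = (78.7×10³)(5.5⁴)/(8·41.0³·4) = 32.653 N/mm
F = k·δ = 32.653 × 71.2 = 2324.9 N

2320 N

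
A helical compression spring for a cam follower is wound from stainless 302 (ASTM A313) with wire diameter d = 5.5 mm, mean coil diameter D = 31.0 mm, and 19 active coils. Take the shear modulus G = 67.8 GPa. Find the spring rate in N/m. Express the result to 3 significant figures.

13700 N/m

k = Gd⁴/(8D³N_a) = (67.8×10³ × 5.5⁴) / (8 × 31.0³ × 19)
  = 6.20412e+07 / 4.52823e+06 = 13.701 N/mm = 13701 N/m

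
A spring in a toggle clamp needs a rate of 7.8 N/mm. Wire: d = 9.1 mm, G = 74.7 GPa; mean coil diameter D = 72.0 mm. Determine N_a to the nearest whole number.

N_a = Gd⁴/(8D³k) = (74.7×10³ × 9.1⁴)/(8 × 72.0³ × 7.8)
    = 5.12255e+08 / 2.32907e+07 = 21.99 → 22 coils

22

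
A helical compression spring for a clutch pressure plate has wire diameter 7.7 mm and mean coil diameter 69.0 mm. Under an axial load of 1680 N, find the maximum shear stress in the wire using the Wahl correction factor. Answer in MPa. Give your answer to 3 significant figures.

752 MPa

Spring index C = D/d = 69.0/7.7 = 8.9610
K_W = (4C−1)/(4C−4) + 0.615/C = 34.844/31.844 + 0.0686 = 1.1628
τ₀ = 8FD/(πd³) = 8·1680·69.0/(π·7.7³) = 927360/1434.2 = 646.59 MPa
τ_max = K·τ₀ = 1.1628 × 646.59 = 751.88 MPa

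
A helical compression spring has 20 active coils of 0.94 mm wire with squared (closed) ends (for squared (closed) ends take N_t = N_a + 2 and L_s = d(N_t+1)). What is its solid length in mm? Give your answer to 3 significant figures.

21.6 mm

squared (closed) ends: N_t = N_a + 2 = 20 + 2 = 22
L_s = d·(N_t+1) = 0.94 × 23 = 21.62 mm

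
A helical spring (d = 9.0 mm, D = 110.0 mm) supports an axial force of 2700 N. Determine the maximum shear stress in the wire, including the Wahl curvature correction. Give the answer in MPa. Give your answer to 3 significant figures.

Spring index C = D/d = 110.0/9.0 = 12.2222
K_W = (4C−1)/(4C−4) + 0.615/C = 47.889/44.889 + 0.0503 = 1.1171
τ₀ = 8FD/(πd³) = 8·2700·110.0/(π·9.0³) = 2.376e+06/2290.2 = 1037.5 MPa
τ_max = K·τ₀ = 1.1171 × 1037.5 = 1159 MPa

1160 MPa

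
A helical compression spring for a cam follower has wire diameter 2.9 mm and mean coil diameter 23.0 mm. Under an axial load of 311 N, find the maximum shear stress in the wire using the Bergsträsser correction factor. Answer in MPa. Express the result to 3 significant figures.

877 MPa

Spring index C = D/d = 23.0/2.9 = 7.9310
K_B = (4C+2)/(4C−3) = 33.724/28.724 = 1.1741
τ₀ = 8FD/(πd³) = 8·311·23.0/(π·2.9³) = 57224/76.62 = 746.85 MPa
τ_max = K·τ₀ = 1.1741 × 746.85 = 876.86 MPa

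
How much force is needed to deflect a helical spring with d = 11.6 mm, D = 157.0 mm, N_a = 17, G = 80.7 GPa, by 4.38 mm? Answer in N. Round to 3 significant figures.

12.2 N

k = Gd⁴/(8D³N_a) = (80.7×10³)(11.6⁴)/(8·157.0³·17) = 2.7763 N/mm
F = k·δ = 2.7763 × 4.38 = 12.16 N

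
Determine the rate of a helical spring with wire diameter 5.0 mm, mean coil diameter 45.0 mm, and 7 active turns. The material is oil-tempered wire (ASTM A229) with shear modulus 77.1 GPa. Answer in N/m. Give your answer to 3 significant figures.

9440 N/m

k = Gd⁴/(8D³N_a) = (77.1×10³ × 5.0⁴) / (8 × 45.0³ × 7)
  = 4.81875e+07 / 5.103e+06 = 9.443 N/mm = 9443 N/m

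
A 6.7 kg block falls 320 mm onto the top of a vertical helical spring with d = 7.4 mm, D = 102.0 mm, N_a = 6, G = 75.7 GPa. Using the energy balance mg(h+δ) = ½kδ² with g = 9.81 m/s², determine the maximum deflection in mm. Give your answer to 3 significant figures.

113 mm

k = Gd⁴/(8D³N_a) = (75.7×10³)(7.4⁴)/(8·102.0³·6) = 4.4564 N/mm
W = mg = 6.7 × 9.81 = 65.727 N
½kδ² − Wδ − Wh = 0 → δ = (W + √(W² + 2kWh))/k
δ = (65.727 + √(4320 + 187458))/4.4564 = (65.727 + 437.93)/4.4564 = 113.02 mm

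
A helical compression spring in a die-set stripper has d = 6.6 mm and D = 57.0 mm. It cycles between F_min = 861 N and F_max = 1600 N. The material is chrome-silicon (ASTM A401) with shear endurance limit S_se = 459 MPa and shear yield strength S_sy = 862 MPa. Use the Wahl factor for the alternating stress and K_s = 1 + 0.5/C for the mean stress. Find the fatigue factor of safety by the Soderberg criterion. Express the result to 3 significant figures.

0.808

C = D/d = 57.0/6.6 = 8.6364; K_W = (4C−1)/(4C−4)+0.615/C = 1.1694; K_s = 1+0.5/C = 1.0579
F_a = (F_max−F_min)/2 = 369.5 N; F_m = (F_max+F_min)/2 = 1230.5 N
τ_a = K_W·8F_aD/(πd³) = 1.1694 × 186.55 = 218.16 MPa
τ_m = K_s·8F_mD/(πd³) = 1.0579 × 621.25 = 657.21 MPa
Soderberg: 1/n_f = τ_a/S_se + τ_m/S_sy = 218.16/459 + 657.21/862 = 0.47529 + 0.76243 = 1.2377
n_f = 1/1.2377 = 0.8079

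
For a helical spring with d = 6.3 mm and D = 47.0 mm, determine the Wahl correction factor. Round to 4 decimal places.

1.1985

C = D/d = 47.0/6.3 = 7.4603
K_W = (4C−1)/(4C−4) + 0.615/C = 28.841/25.841 + 0.0824 = 1.1985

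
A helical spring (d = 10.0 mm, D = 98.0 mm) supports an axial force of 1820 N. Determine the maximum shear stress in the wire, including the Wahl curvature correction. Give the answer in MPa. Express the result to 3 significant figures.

Spring index C = D/d = 98.0/10.0 = 9.8000
K_W = (4C−1)/(4C−4) + 0.615/C = 38.200/35.200 + 0.0628 = 1.1480
τ₀ = 8FD/(πd³) = 8·1820·98.0/(π·10.0³) = 1.42688e+06/3141.6 = 454.19 MPa
τ_max = K·τ₀ = 1.1480 × 454.19 = 521.4 MPa

521 MPa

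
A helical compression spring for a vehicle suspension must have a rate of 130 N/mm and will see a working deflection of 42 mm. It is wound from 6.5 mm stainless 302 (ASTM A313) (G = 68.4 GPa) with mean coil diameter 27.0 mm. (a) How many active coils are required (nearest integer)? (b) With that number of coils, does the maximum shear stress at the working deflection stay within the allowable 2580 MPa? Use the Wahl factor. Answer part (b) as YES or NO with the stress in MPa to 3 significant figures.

N_a = Gd⁴/(8D³k) = (68.4×10³)(6.5⁴)/(8·27.0³·130) = 5.965 → N_a = 6
Actual rate k = Gd⁴/(8D³·6) = 129.23 N/mm
Working load F = kδ = 129.23·42 = 5427.8 N
C = 27.0/6.5 = 4.1538; K_W = (4C−1)/(4C−4)+0.615/C = 1.3859
τ_max = K_W·8FD/(πd³) = 1.3859·1358.9 = 1883.3 MPa
τ_max ≤ 2580 MPa → acceptable

(a) 6 coils; (b) YES, τ_max = 1880 MPa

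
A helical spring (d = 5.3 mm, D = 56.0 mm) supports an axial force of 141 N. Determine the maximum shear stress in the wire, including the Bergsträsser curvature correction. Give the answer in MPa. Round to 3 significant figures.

152 MPa

Spring index C = D/d = 56.0/5.3 = 10.5660
K_B = (4C+2)/(4C−3) = 44.264/39.264 = 1.1273
τ₀ = 8FD/(πd³) = 8·141·56.0/(π·5.3³) = 63168/467.71 = 135.06 MPa
τ_max = K·τ₀ = 1.1273 × 135.06 = 152.26 MPa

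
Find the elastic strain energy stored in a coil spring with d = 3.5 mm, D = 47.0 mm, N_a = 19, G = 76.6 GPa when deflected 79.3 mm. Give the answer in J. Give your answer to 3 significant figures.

k = Gd⁴/(8D³N_a) = (76.6×10³)(3.5⁴)/(8·47.0³·19) = 0.72839 N/mm
U = ½kδ² = 0.5 × 0.72839 × 79.3² = 2290.2 N·mm = 2.2902 J

2.29 J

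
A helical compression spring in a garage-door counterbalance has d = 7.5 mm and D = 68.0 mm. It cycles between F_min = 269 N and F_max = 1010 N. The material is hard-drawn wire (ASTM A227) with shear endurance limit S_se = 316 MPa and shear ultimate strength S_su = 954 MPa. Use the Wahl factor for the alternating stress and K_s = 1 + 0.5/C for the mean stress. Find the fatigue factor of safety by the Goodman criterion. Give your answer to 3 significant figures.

1.18

C = D/d = 68.0/7.5 = 9.0667; K_W = (4C−1)/(4C−4)+0.615/C = 1.1608; K_s = 1+0.5/C = 1.0551
F_a = (F_max−F_min)/2 = 370.5 N; F_m = (F_max+F_min)/2 = 639.5 N
τ_a = K_W·8F_aD/(πd³) = 1.1608 × 152.07 = 176.53 MPa
τ_m = K_s·8F_mD/(πd³) = 1.0551 × 262.49 = 276.96 MPa
Goodman: 1/n_f = τ_a/S_se + τ_m/S_su = 176.53/316 + 276.96/954 = 0.55863 + 0.29032 = 0.84895
n_f = 1/0.84895 = 1.178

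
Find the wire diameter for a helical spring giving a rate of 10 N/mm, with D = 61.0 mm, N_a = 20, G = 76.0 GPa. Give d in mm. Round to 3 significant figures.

8.31 mm

d = (8D³N_a·k / G)^(1/4) = (8·61.0³·20·10 / (76.0×10³))^0.25
  = (4778.5)^0.25 = 8.3143 mm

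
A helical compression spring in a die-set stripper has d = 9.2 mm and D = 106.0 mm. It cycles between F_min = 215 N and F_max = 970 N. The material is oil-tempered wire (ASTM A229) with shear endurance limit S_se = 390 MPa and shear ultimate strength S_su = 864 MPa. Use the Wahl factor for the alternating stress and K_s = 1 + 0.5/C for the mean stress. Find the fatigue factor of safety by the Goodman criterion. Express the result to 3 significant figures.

C = D/d = 106.0/9.2 = 11.5217; K_W = (4C−1)/(4C−4)+0.615/C = 1.1247; K_s = 1+0.5/C = 1.0434
F_a = (F_max−F_min)/2 = 377.5 N; F_m = (F_max+F_min)/2 = 592.5 N
τ_a = K_W·8F_aD/(πd³) = 1.1247 × 130.86 = 147.17 MPa
τ_m = K_s·8F_mD/(πd³) = 1.0434 × 205.39 = 214.3 MPa
Goodman: 1/n_f = τ_a/S_se + τ_m/S_su = 147.17/390 + 214.3/864 = 0.37736 + 0.24803 = 0.62539
n_f = 1/0.62539 = 1.599

1.60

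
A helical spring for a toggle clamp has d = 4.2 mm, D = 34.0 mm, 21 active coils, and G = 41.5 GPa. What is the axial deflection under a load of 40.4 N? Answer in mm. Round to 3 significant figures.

k = Gd⁴/(8D³N_a) = (41.5×10³)(4.2⁴)/(8·34.0³·21) = 1.9557 N/mm
δ = F/k = 40.4 / 1.9557 = 20.658 mm

20.7 mm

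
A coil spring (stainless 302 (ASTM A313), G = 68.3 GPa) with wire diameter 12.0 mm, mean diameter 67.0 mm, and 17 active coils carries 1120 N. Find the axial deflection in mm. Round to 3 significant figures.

k = Gd⁴/(8D³N_a) = (68.3×10³)(12.0⁴)/(8·67.0³·17) = 34.624 N/mm
δ = F/k = 1120 / 34.624 = 32.347 mm

32.3 mm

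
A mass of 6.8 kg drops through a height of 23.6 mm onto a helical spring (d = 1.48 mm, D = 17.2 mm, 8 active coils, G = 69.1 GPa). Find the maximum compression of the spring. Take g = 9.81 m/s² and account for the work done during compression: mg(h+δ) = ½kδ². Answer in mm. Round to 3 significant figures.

151 mm

k = Gd⁴/(8D³N_a) = (69.1×10³)(1.48⁴)/(8·17.2³·8) = 1.018 N/mm
W = mg = 6.8 × 9.81 = 66.708 N
½kδ² − Wδ − Wh = 0 → δ = (W + √(W² + 2kWh))/k
δ = (66.708 + √(4450 + 3205.38))/1.018 = (66.708 + 87.495)/1.018 = 151.47 mm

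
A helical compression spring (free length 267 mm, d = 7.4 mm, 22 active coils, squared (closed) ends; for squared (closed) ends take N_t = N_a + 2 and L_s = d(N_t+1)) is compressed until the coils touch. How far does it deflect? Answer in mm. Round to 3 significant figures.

N_t = 24; L_s = 7.4·25 = 185 mm
δ_solid = L₀ − L_s = 267 − 185 = 82 mm

82.0 mm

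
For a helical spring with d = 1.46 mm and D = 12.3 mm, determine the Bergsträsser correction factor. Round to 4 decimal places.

1.1629

C = D/d = 12.3/1.46 = 8.4247
K_B = (4C+2)/(4C−3) = 35.699/30.699 = 1.1629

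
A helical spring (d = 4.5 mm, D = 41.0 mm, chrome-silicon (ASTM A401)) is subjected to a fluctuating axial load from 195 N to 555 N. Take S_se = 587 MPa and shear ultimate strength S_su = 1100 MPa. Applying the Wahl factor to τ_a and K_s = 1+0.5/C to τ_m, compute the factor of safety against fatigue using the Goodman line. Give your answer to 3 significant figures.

1.22

C = D/d = 41.0/4.5 = 9.1111; K_W = (4C−1)/(4C−4)+0.615/C = 1.1600; K_s = 1+0.5/C = 1.0549
F_a = (F_max−F_min)/2 = 180 N; F_m = (F_max+F_min)/2 = 375 N
τ_a = K_W·8F_aD/(πd³) = 1.1600 × 206.23 = 239.22 MPa
τ_m = K_s·8F_mD/(πd³) = 1.0549 × 429.65 = 453.23 MPa
Goodman: 1/n_f = τ_a/S_se + τ_m/S_su = 239.22/587 + 453.23/1100 = 0.40754 + 0.41203 = 0.81956
n_f = 1/0.81956 = 1.22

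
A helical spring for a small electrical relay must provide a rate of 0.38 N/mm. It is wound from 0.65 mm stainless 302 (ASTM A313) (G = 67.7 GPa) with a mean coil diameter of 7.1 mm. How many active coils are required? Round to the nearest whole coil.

N_a = Gd⁴/(8D³k) = (67.7×10³ × 0.65⁴)/(8 × 7.1³ × 0.38)
    = 12084.9 / 1088.05 = 11.11 → 11 coils

11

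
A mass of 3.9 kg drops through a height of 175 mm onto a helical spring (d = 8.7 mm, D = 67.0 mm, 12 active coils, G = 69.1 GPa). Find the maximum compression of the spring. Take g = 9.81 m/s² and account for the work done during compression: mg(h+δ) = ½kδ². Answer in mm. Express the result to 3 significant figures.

34.2 mm

k = Gd⁴/(8D³N_a) = (69.1×10³)(8.7⁴)/(8·67.0³·12) = 13.711 N/mm
W = mg = 3.9 × 9.81 = 38.259 N
½kδ² − Wδ − Wh = 0 → δ = (W + √(W² + 2kWh))/k
δ = (38.259 + √(1463.8 + 183595))/13.711 = (38.259 + 430.18)/13.711 = 34.166 mm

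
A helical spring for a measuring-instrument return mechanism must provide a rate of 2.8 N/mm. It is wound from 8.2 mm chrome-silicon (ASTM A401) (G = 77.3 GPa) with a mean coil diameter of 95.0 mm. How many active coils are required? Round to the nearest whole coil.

N_a = Gd⁴/(8D³k) = (77.3×10³ × 8.2⁴)/(8 × 95.0³ × 2.8)
    = 3.4949e+08 / 1.92052e+07 = 18.2 → 18 coils

18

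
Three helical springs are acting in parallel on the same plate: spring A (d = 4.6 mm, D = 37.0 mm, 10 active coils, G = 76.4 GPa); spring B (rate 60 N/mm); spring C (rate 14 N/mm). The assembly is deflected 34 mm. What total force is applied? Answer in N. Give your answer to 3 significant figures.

k_A = Gd⁴/(8D³N_a) = (76.4×10³)(4.6⁴)/(8·37.0³·10) = 8.4417 N/mm
Parallel: k_eq = 8.4417 + 60 + 14 = 82.442 N/mm
F = k_eq·δ = 82.442·34 = 2803 N

2800 N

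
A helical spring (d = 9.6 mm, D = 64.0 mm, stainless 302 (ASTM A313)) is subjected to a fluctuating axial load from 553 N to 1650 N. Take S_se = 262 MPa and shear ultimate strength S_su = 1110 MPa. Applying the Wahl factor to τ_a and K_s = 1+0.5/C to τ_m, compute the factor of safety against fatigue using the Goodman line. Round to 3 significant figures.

C = D/d = 64.0/9.6 = 6.6667; K_W = (4C−1)/(4C−4)+0.615/C = 1.2246; K_s = 1+0.5/C = 1.0750
F_a = (F_max−F_min)/2 = 548.5 N; F_m = (F_max+F_min)/2 = 1101.5 N
τ_a = K_W·8F_aD/(πd³) = 1.2246 × 101.04 = 123.73 MPa
τ_m = K_s·8F_mD/(πd³) = 1.0750 × 202.9 = 218.12 MPa
Goodman: 1/n_f = τ_a/S_se + τ_m/S_su = 123.73/262 + 218.12/1110 = 0.47226 + 0.19651 = 0.66876
n_f = 1/0.66876 = 1.495

1.50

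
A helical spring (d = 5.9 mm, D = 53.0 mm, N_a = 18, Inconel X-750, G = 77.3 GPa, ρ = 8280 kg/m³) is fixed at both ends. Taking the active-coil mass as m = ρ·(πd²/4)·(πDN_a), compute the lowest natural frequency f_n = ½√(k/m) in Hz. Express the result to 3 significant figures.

k = Gd⁴/(8D³N_a) = (77.3×10³)(5.9⁴)/(8·53.0³·18) = 4.3692 N/mm = 4369.2 N/m
Wire length L = πDN_a = π·53.0·18 = 2997.1 mm
m = ρ·(πd²/4)·L = 8280 × 27.34×10⁻⁶ m² × 2.9971 m = 0.67846 kg
f_n = ½√(k/m) = 0.5·√(4369.2/0.67846) = 0.5·√(6439.8) = 40.124 Hz

40.1 Hz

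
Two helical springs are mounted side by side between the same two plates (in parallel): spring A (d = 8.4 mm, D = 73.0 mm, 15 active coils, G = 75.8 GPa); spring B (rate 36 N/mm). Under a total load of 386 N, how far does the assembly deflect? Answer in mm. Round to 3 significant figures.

8.76 mm

k_A = Gd⁴/(8D³N_a) = (75.8×10³)(8.4⁴)/(8·73.0³·15) = 8.0842 N/mm
Parallel: k_eq = 8.0842 + 36 = 44.084 N/mm
δ = F/k_eq = 386/44.084 = 8.756 mm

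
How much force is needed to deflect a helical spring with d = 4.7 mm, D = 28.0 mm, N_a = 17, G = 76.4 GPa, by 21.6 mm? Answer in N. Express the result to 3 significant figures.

270 N

k = Gd⁴/(8D³N_a) = (76.4×10³)(4.7⁴)/(8·28.0³·17) = 12.487 N/mm
F = k·δ = 12.487 × 21.6 = 269.73 N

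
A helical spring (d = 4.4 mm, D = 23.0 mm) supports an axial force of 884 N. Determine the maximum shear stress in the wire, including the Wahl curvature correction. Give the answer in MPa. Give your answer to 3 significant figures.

787 MPa

Spring index C = D/d = 23.0/4.4 = 5.2273
K_W = (4C−1)/(4C−4) + 0.615/C = 19.909/16.909 + 0.1177 = 1.2951
τ₀ = 8FD/(πd³) = 8·884·23.0/(π·4.4³) = 162656/267.61 = 607.8 MPa
τ_max = K·τ₀ = 1.2951 × 607.8 = 787.15 MPa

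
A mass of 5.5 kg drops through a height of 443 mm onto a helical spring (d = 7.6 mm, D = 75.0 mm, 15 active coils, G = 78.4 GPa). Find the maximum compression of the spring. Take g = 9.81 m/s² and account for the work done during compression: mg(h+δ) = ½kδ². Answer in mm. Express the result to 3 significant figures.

107 mm

k = Gd⁴/(8D³N_a) = (78.4×10³)(7.6⁴)/(8·75.0³·15) = 5.1666 N/mm
W = mg = 5.5 × 9.81 = 53.955 N
½kδ² − Wδ − Wh = 0 → δ = (W + √(W² + 2kWh))/k
δ = (53.955 + √(2911.1 + 246985))/5.1666 = (53.955 + 499.9)/5.1666 = 107.2 mm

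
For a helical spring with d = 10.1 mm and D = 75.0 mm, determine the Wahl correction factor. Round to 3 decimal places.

1.200

C = D/d = 75.0/10.1 = 7.4257
K_W = (4C−1)/(4C−4) + 0.615/C = 28.703/25.703 + 0.0828 = 1.1995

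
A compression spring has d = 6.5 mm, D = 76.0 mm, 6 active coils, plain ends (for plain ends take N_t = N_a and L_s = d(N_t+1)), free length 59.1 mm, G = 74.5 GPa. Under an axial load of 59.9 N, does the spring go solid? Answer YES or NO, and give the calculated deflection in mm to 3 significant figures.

NO, δ = 9.49 mm

k = Gd⁴/(8D³N_a) = (74.5×10³)(6.5⁴)/(8·76.0³·6) = 6.3114 N/mm
N_t = 6; L_s = 6.5·7 = 45.5 mm; δ_solid = L₀ − L_s = 59.1 − 45.5 = 13.6 mm
δ = F/k = 59.9/6.3114 = 9.4907 mm
δ < δ_solid → spring does not go solid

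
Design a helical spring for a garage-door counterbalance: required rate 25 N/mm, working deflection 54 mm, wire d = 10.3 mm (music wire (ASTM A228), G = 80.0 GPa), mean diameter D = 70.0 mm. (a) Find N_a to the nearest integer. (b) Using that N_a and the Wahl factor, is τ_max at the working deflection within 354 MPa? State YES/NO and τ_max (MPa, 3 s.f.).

N_a = Gd⁴/(8D³k) = (80.0×10³)(10.3⁴)/(8·70.0³·25) = 13.13 → N_a = 13
Actual rate k = Gd⁴/(8D³·13) = 25.241 N/mm
Working load F = kδ = 25.241·54 = 1363 N
C = 70.0/10.3 = 6.7961; K_W = (4C−1)/(4C−4)+0.615/C = 1.2199
τ_max = K_W·8FD/(πd³) = 1.2199·222.35 = 271.24 MPa
τ_max ≤ 354 MPa → acceptable

(a) 13 coils; (b) YES, τ_max = 271 MPa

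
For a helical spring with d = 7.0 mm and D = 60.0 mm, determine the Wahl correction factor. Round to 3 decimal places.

1.171

C = D/d = 60.0/7.0 = 8.5714
K_W = (4C−1)/(4C−4) + 0.615/C = 33.286/30.286 + 0.0717 = 1.1708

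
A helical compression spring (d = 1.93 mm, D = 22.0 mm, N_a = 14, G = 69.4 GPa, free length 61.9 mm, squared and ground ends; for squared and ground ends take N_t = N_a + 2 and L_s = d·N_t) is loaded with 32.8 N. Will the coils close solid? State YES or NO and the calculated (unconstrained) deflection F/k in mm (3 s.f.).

k = Gd⁴/(8D³N_a) = (69.4×10³)(1.93⁴)/(8·22.0³·14) = 0.80743 N/mm
N_t = 16; L_s = 1.93·16 = 30.88 mm; δ_solid = L₀ − L_s = 61.9 − 30.88 = 31.02 mm
δ = F/k = 32.8/0.80743 = 40.623 mm
δ ≥ δ_solid → spring goes solid

YES, δ = 40.6 mm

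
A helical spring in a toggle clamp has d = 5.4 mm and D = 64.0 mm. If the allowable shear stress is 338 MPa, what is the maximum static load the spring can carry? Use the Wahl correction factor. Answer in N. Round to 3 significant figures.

291 N

C = D/d = 64.0/5.4 = 11.8519
K_W = (4C−1)/(4C−4) + 0.615/C = 46.407/43.407 + 0.0519 = 1.1210
τ_max = K·8FD/(πd³) → F_max = τ_allow·πd³/(8DK)
F_max = 338·π·5.4³/(8·64.0·1.1210) = 1.672e+05/573.95 = 291.32 N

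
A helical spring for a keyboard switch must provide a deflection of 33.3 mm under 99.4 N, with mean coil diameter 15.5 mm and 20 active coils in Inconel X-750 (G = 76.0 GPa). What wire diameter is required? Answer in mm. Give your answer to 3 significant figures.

2.20 mm

Required rate k = F/δ = 99.4/33.3 = 2.985 N/mm
d = (8D³N_a·k / G)^(1/4) = (8·15.5³·20·2.985 / (76.0×10³))^0.25
  = (23.401)^0.25 = 2.1994 mm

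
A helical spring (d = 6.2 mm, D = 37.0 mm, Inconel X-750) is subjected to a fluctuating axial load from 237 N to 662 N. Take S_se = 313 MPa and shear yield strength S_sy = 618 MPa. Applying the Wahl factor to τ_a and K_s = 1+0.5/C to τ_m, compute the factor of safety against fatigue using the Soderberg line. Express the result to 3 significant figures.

C = D/d = 37.0/6.2 = 5.9677; K_W = (4C−1)/(4C−4)+0.615/C = 1.2540; K_s = 1+0.5/C = 1.0838
F_a = (F_max−F_min)/2 = 212.5 N; F_m = (F_max+F_min)/2 = 449.5 N
τ_a = K_W·8F_aD/(πd³) = 1.2540 × 84.009 = 105.35 MPa
τ_m = K_s·8F_mD/(πd³) = 1.0838 × 177.7 = 192.59 MPa
Soderberg: 1/n_f = τ_a/S_se + τ_m/S_sy = 105.35/313 + 192.59/618 = 0.33658 + 0.31164 = 0.64822
n_f = 1/0.64822 = 1.543

1.54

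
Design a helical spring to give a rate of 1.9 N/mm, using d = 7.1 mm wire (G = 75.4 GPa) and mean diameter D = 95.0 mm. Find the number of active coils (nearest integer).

15

N_a = Gd⁴/(8D³k) = (75.4×10³ × 7.1⁴)/(8 × 95.0³ × 1.9)
    = 1.91604e+08 / 1.30321e+07 = 14.7 → 15 coils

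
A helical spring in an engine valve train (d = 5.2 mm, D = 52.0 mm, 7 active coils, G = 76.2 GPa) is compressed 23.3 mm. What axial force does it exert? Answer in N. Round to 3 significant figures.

k = Gd⁴/(8D³N_a) = (76.2×10³)(5.2⁴)/(8·52.0³·7) = 7.0757 N/mm
F = k·δ = 7.0757 × 23.3 = 164.86 N

165 N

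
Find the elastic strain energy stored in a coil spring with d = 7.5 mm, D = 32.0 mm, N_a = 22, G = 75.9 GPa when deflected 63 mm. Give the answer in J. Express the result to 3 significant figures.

k = Gd⁴/(8D³N_a) = (75.9×10³)(7.5⁴)/(8·32.0³·22) = 41.641 N/mm
U = ½kδ² = 0.5 × 41.641 × 63² = 82637 N·mm = 82.637 J

82.6 J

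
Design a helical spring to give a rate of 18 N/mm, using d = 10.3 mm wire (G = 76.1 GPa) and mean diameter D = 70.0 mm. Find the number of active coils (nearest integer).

17

N_a = Gd⁴/(8D³k) = (76.1×10³ × 10.3⁴)/(8 × 70.0³ × 18)
    = 8.56512e+08 / 4.9392e+07 = 17.34 → 17 coils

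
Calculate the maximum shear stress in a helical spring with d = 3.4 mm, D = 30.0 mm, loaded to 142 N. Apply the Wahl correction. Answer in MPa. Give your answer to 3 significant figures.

Spring index C = D/d = 30.0/3.4 = 8.8235
K_W = (4C−1)/(4C−4) + 0.615/C = 34.294/31.294 + 0.0697 = 1.1656
τ₀ = 8FD/(πd³) = 8·142·30.0/(π·3.4³) = 34080/123.48 = 276 MPa
τ_max = K·τ₀ = 1.1656 × 276 = 321.7 MPa

322 MPa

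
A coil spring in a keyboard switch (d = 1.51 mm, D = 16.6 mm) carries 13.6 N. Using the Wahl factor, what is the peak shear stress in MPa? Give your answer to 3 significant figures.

Spring index C = D/d = 16.6/1.51 = 10.9934
K_W = (4C−1)/(4C−4) + 0.615/C = 42.974/39.974 + 0.0559 = 1.1310
τ₀ = 8FD/(πd³) = 8·13.6·16.6/(π·1.51³) = 1806.08/10.816 = 166.98 MPa
τ_max = K·τ₀ = 1.1310 × 166.98 = 188.85 MPa

189 MPa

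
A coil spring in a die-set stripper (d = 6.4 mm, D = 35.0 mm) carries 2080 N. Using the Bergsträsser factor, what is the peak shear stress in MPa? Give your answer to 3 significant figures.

895 MPa

Spring index C = D/d = 35.0/6.4 = 5.4688
K_B = (4C+2)/(4C−3) = 23.875/18.875 = 1.2649
τ₀ = 8FD/(πd³) = 8·2080·35.0/(π·6.4³) = 582400/823.55 = 707.18 MPa
τ_max = K·τ₀ = 1.2649 × 707.18 = 894.52 MPa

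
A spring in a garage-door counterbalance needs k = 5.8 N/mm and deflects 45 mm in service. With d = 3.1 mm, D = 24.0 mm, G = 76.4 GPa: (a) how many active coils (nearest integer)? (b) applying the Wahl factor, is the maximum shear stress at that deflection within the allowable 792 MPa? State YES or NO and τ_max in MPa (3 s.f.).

N_a = Gd⁴/(8D³k) = (76.4×10³)(3.1⁴)/(8·24.0³·5.8) = 11 → N_a = 11
Actual rate k = Gd⁴/(8D³·11) = 5.7999 N/mm
Working load F = kδ = 5.7999·45 = 261 N
C = 24.0/3.1 = 7.7419; K_W = (4C−1)/(4C−4)+0.615/C = 1.1907
τ_max = K_W·8FD/(πd³) = 1.1907·535.43 = 637.53 MPa
τ_max ≤ 792 MPa → acceptable

(a) 11 coils; (b) YES, τ_max = 638 MPa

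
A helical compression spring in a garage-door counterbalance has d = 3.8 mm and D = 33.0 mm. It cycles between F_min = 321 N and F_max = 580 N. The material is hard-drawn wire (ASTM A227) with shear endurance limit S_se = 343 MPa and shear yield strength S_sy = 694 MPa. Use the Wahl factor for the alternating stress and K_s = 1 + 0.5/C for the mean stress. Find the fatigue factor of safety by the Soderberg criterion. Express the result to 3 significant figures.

C = D/d = 33.0/3.8 = 8.6842; K_W = (4C−1)/(4C−4)+0.615/C = 1.1684; K_s = 1+0.5/C = 1.0576
F_a = (F_max−F_min)/2 = 129.5 N; F_m = (F_max+F_min)/2 = 450.5 N
τ_a = K_W·8F_aD/(πd³) = 1.1684 × 198.32 = 231.72 MPa
τ_m = K_s·8F_mD/(πd³) = 1.0576 × 689.92 = 729.64 MPa
Soderberg: 1/n_f = τ_a/S_se + τ_m/S_sy = 231.72/343 + 729.64/694 = 0.67558 + 1.05136 = 1.7269
n_f = 1/1.7269 = 0.5791

0.579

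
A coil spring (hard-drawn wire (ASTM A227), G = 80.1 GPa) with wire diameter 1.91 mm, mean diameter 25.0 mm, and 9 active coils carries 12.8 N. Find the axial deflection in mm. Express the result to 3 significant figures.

k = Gd⁴/(8D³N_a) = (80.1×10³)(1.91⁴)/(8·25.0³·9) = 0.94757 N/mm
δ = F/k = 12.8 / 0.94757 = 13.508 mm

13.5 mm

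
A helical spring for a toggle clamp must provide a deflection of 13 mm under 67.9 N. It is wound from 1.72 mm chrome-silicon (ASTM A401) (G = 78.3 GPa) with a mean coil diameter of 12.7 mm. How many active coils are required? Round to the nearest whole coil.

8

Required rate k = F/δ = 67.9/13 = 5.2231 N/mm
N_a = Gd⁴/(8D³k) = (78.3×10³ × 1.72⁴)/(8 × 12.7³ × 5.2231)
    = 685292 / 85590.9 = 8.007 → 8 coils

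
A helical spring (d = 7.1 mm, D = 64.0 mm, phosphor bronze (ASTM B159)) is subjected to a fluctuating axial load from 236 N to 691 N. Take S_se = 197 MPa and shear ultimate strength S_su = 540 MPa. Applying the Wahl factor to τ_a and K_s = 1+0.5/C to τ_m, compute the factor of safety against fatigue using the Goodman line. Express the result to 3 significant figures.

0.977

C = D/d = 64.0/7.1 = 9.0141; K_W = (4C−1)/(4C−4)+0.615/C = 1.1618; K_s = 1+0.5/C = 1.0555
F_a = (F_max−F_min)/2 = 227.5 N; F_m = (F_max+F_min)/2 = 463.5 N
τ_a = K_W·8F_aD/(πd³) = 1.1618 × 103.59 = 120.35 MPa
τ_m = K_s·8F_mD/(πd³) = 1.0555 × 211.05 = 222.76 MPa
Goodman: 1/n_f = τ_a/S_se + τ_m/S_su = 120.35/197 + 222.76/540 = 0.61094 + 0.41252 = 1.0235
n_f = 1/1.0235 = 0.9771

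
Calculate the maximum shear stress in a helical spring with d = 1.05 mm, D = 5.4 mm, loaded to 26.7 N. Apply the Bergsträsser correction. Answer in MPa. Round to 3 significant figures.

Spring index C = D/d = 5.4/1.05 = 5.1429
K_B = (4C+2)/(4C−3) = 22.571/17.571 = 1.2846
τ₀ = 8FD/(πd³) = 8·26.7·5.4/(π·1.05³) = 1153.44/3.6368 = 317.16 MPa
τ_max = K·τ₀ = 1.2846 × 317.16 = 407.41 MPa

407 MPa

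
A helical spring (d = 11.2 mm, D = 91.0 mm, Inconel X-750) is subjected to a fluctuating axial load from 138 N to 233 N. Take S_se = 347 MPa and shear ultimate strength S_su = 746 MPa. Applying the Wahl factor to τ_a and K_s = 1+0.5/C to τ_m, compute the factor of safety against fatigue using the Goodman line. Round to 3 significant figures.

C = D/d = 91.0/11.2 = 8.1250; K_W = (4C−1)/(4C−4)+0.615/C = 1.1810; K_s = 1+0.5/C = 1.0615
F_a = (F_max−F_min)/2 = 47.5 N; F_m = (F_max+F_min)/2 = 185.5 N
τ_a = K_W·8F_aD/(πd³) = 1.1810 × 7.8347 = 9.2524 MPa
τ_m = K_s·8F_mD/(πd³) = 1.0615 × 30.596 = 32.479 MPa
Goodman: 1/n_f = τ_a/S_se + τ_m/S_su = 9.2524/347 + 32.479/746 = 0.02666 + 0.04354 = 0.070202
n_f = 1/0.070202 = 14.24

14.2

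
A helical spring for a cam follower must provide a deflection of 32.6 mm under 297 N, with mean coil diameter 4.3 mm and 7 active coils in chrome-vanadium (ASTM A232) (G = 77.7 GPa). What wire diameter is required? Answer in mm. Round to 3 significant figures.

0.850 mm

Required rate k = F/δ = 297/32.6 = 9.1104 N/mm
d = (8D³N_a·k / G)^(1/4) = (8·4.3³·7·9.1104 / (77.7×10³))^0.25
  = (0.52205)^0.25 = 0.8500 mm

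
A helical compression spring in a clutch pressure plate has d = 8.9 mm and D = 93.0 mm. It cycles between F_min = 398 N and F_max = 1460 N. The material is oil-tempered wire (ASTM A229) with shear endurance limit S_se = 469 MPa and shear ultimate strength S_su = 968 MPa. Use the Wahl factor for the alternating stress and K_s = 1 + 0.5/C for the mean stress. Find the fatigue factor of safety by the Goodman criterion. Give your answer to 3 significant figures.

C = D/d = 93.0/8.9 = 10.4494; K_W = (4C−1)/(4C−4)+0.615/C = 1.1382; K_s = 1+0.5/C = 1.0478
F_a = (F_max−F_min)/2 = 531 N; F_m = (F_max+F_min)/2 = 929 N
τ_a = K_W·8F_aD/(πd³) = 1.1382 × 178.38 = 203.04 MPa
τ_m = K_s·8F_mD/(πd³) = 1.0478 × 312.08 = 327.01 MPa
Goodman: 1/n_f = τ_a/S_se + τ_m/S_su = 203.04/469 + 327.01/968 = 0.43292 + 0.33783 = 0.77074
n_f = 1/0.77074 = 1.297

1.30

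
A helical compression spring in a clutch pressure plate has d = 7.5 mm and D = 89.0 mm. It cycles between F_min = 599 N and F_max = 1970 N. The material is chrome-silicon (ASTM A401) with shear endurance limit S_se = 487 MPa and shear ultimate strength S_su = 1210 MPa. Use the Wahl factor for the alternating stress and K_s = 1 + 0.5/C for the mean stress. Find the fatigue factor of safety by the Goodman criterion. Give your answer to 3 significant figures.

0.694

C = D/d = 89.0/7.5 = 11.8667; K_W = (4C−1)/(4C−4)+0.615/C = 1.1208; K_s = 1+0.5/C = 1.0421
F_a = (F_max−F_min)/2 = 685.5 N; F_m = (F_max+F_min)/2 = 1284.5 N
τ_a = K_W·8F_aD/(πd³) = 1.1208 × 368.26 = 412.76 MPa
τ_m = K_s·8F_mD/(πd³) = 1.0421 × 690.05 = 719.12 MPa
Goodman: 1/n_f = τ_a/S_se + τ_m/S_su = 412.76/487 + 719.12/1210 = 0.84756 + 0.59432 = 1.4419
n_f = 1/1.4419 = 0.6935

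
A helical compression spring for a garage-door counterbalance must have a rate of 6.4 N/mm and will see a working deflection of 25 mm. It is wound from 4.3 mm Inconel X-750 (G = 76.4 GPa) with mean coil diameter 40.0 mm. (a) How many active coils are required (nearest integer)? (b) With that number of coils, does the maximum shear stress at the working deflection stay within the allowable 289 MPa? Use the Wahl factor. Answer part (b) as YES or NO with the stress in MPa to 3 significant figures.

(a) 8 coils; (b) YES, τ_max = 236 MPa

N_a = Gd⁴/(8D³k) = (76.4×10³)(4.3⁴)/(8·40.0³·6.4) = 7.971 → N_a = 8
Actual rate k = Gd⁴/(8D³·8) = 6.3769 N/mm
Working load F = kδ = 6.3769·25 = 159.42 N
C = 40.0/4.3 = 9.3023; K_W = (4C−1)/(4C−4)+0.615/C = 1.1564
τ_max = K_W·8FD/(πd³) = 1.1564·204.24 = 236.19 MPa
τ_max ≤ 289 MPa → acceptable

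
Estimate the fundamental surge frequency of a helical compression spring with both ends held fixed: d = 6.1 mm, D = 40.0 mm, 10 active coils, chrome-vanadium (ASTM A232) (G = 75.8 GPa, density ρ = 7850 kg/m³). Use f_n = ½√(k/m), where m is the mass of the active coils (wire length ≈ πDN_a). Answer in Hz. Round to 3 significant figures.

133 Hz

k = Gd⁴/(8D³N_a) = (75.8×10³)(6.1⁴)/(8·40.0³·10) = 20.498 N/mm = 20498 N/m
Wire length L = πDN_a = π·40.0·10 = 1256.6 mm
m = ρ·(πd²/4)·L = 7850 × 29.225×10⁻⁶ m² × 1.2566 m = 0.28829 kg
f_n = ½√(k/m) = 0.5·√(20498/0.28829) = 0.5·√(71103) = 133.33 Hz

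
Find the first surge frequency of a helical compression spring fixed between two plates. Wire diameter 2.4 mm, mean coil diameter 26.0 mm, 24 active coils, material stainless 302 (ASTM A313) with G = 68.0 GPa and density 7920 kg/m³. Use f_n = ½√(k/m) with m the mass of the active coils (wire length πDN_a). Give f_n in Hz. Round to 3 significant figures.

48.8 Hz

k = Gd⁴/(8D³N_a) = (68.0×10³)(2.4⁴)/(8·26.0³·24) = 0.66855 N/mm = 668.55 N/m
Wire length L = πDN_a = π·26.0·24 = 1960.4 mm
m = ρ·(πd²/4)·L = 7920 × 4.5239×10⁻⁶ m² × 1.9604 m = 0.070238 kg
f_n = ½√(k/m) = 0.5·√(668.55/0.070238) = 0.5·√(9518.3) = 48.781 Hz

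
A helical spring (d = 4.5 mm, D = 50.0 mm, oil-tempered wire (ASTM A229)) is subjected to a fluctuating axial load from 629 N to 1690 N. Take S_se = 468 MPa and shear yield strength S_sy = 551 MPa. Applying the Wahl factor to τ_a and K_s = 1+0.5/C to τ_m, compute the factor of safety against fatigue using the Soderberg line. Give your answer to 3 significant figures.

0.206

C = D/d = 50.0/4.5 = 11.1111; K_W = (4C−1)/(4C−4)+0.615/C = 1.1295; K_s = 1+0.5/C = 1.0450
F_a = (F_max−F_min)/2 = 530.5 N; F_m = (F_max+F_min)/2 = 1159.5 N
τ_a = K_W·8F_aD/(πd³) = 1.1295 × 741.24 = 837.25 MPa
τ_m = K_s·8F_mD/(πd³) = 1.0450 × 1620.1 = 1693 MPa
Soderberg: 1/n_f = τ_a/S_se + τ_m/S_sy = 837.25/468 + 1693/551 = 1.78899 + 3.07261 = 4.8616
n_f = 1/4.8616 = 0.2057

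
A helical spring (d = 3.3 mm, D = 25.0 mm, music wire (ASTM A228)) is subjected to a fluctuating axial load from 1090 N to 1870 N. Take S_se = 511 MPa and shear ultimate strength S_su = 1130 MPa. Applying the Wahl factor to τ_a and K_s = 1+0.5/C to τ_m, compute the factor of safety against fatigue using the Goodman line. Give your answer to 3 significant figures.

C = D/d = 25.0/3.3 = 7.5758; K_W = (4C−1)/(4C−4)+0.615/C = 1.1952; K_s = 1+0.5/C = 1.0660
F_a = (F_max−F_min)/2 = 390 N; F_m = (F_max+F_min)/2 = 1480 N
τ_a = K_W·8F_aD/(πd³) = 1.1952 × 690.88 = 825.76 MPa
τ_m = K_s·8F_mD/(πd³) = 1.0660 × 2621.8 = 2794.8 MPa
Goodman: 1/n_f = τ_a/S_se + τ_m/S_su = 825.76/511 + 2794.8/1130 = 1.61598 + 2.47331 = 4.0893
n_f = 1/4.0893 = 0.2445

0.245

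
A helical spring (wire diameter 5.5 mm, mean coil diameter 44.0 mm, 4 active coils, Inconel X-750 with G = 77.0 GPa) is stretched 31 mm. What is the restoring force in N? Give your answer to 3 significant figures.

k = Gd⁴/(8D³N_a) = (77.0×10³)(5.5⁴)/(8·44.0³·4) = 25.848 N/mm
F = k·δ = 25.848 × 31 = 801.3 N

801 N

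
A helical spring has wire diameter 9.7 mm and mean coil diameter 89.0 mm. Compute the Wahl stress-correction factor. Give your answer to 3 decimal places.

C = D/d = 89.0/9.7 = 9.1753
K_W = (4C−1)/(4C−4) + 0.615/C = 35.701/32.701 + 0.0670 = 1.1588

1.159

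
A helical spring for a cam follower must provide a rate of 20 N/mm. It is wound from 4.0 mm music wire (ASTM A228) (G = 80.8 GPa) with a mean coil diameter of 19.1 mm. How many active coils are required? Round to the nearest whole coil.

N_a = Gd⁴/(8D³k) = (80.8×10³ × 4.0⁴)/(8 × 19.1³ × 20)
    = 2.06848e+07 / 1.11486e+06 = 18.55 → 19 coils

19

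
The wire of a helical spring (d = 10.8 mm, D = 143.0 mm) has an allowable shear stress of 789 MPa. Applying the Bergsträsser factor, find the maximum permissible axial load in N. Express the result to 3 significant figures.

C = D/d = 143.0/10.8 = 13.2407
K_B = (4C+2)/(4C−3) = 54.963/49.963 = 1.1001
τ_max = K·8FD/(πd³) → F_max = τ_allow·πd³/(8DK)
F_max = 789·π·10.8³/(8·143.0·1.1001) = 3.1225e+06/1258.5 = 2481.1 N

2480 N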